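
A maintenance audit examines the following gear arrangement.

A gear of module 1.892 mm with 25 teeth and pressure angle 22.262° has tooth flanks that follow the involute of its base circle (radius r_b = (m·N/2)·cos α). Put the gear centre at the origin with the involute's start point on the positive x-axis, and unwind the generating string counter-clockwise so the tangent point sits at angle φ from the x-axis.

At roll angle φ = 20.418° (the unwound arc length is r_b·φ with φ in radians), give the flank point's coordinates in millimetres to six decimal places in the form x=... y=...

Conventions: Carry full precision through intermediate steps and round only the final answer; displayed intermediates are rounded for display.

class = single-mesh tooth geometry [base-circle involute, m = 1.892, 25T]
pitch radius r_p = m·N/2 = 1.892·25/2 = 23.650000
base radius r_b = r_p·cos α = 23.650000·cos 22.262° = 21.887157
roll angle φ = 20.418° = 0.35636133 rad
x = r_b·(cos φ + φ·sin φ) = 23.233107
y = r_b·(sin φ − φ·cos φ) = 0.325998

x=23.233107 y=0.325998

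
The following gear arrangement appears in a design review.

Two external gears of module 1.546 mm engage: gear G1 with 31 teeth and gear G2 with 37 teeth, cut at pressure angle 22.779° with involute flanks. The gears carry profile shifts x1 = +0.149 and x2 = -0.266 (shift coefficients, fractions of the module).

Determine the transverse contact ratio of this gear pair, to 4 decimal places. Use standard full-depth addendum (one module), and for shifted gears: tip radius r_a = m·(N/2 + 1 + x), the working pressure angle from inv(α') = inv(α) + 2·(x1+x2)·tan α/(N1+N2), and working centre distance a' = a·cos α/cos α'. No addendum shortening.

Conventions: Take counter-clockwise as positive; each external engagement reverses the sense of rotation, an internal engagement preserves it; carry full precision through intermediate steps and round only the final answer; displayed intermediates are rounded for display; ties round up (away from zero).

recognized (one external pair, fixed centres): single-mesh tooth geometry, m = 1.546, N1 = 31, N2 = 37
base radii: r_b1 = 22.094009, r_b2 = 26.370268
tip radii: r_a1 = 25.739354, r_a2 = 29.735764
inv(α') = inv(22.779°) + 2·(+0.149-0.266)·tan α/(31+37) = 0.02091647  ⇒  α' = 22.29830°
a' = a·cos α / cos α' = 52.5640·cos 22.779°/cos 22.29830° = 52.381299
action lengths: √(r_a1²−r_b1²) = 13.204890, √(r_a2²−r_b2²) = 13.741346
base pitch p_b = π·m·cos α = 4.478089
CR = (13.204890 + 13.741346 − 52.381299·sin 22.29830°)/4.478089 = 1.579082
contact ratio ≈ 1.5791

1.5791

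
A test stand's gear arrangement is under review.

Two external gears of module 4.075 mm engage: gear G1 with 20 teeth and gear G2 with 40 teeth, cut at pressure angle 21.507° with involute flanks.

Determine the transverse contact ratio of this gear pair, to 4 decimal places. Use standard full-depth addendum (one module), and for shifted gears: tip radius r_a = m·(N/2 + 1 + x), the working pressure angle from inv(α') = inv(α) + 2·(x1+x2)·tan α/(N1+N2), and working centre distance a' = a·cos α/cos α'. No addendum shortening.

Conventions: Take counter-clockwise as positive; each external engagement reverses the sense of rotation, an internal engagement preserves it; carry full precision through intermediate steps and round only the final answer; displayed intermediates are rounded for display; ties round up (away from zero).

1.5754

single-mesh involute tooth geometry (20T engaging 40T at module 4.075)
base radii: r_b1 = 37.912691, r_b2 = 75.825382
tip radii: r_a1 = 44.825000, r_a2 = 85.575000
no profile shift: α' = α, a' = a
action lengths: √(r_a1²−r_b1²) = 23.914608, √(r_a2²−r_b2²) = 39.668528
base pitch p_b = π·m·cos α = 11.910623
CR = (23.914608 + 39.668528 − 122.250000·sin 21.50700°)/11.910623 = 1.575439
contact ratio ≈ 1.5754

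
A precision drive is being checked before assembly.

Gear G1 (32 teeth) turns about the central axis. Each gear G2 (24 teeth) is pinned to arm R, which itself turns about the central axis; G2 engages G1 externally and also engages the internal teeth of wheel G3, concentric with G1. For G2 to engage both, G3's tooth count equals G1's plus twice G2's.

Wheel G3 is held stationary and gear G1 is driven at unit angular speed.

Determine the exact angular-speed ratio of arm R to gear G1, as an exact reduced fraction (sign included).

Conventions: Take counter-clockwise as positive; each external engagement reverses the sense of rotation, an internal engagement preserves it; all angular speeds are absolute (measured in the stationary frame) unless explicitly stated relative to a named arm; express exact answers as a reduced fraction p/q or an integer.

recognized (axles ride arm R): planetary set, 32/24/80 teeth
ring teeth: 32 + 2·24 = 80
32(ω_sun−ω_arm) = −80(ω_ring−ω_arm),  ω_ring = 0, ω_sun = 1
32(1−ω_arm) = −80(0−ω_arm)  ⇒  112·ω_arm = 32  ⇒  ω_arm = 2/7
ω_out/ω_in = 2/7

2/7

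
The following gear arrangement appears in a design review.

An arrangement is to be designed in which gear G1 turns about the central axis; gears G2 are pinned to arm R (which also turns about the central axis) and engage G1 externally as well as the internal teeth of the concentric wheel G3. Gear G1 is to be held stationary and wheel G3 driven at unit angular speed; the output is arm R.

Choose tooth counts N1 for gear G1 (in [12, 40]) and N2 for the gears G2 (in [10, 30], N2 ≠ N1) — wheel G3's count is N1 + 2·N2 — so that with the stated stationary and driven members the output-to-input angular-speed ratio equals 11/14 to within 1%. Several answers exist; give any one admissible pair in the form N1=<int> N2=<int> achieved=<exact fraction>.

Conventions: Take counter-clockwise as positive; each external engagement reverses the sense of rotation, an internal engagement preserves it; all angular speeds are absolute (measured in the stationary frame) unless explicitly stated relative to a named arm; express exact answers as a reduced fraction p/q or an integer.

topology: planetary set — design target 11/14, arm = carrier (Willis)
Willis with ω_sun = 0: ω_arm/ω_ring = N3/(N1+N3); set equal to 11/14  ⇒  N3/N1 = (11/14)/(1 − 11/14) = 11/3
N3 = N1 + 2·N2  ⇒  N2/N1 = (N3/N1 − 1)/2 = (11/3 − 1)/2 = 4/3
smallest multiple with N1 ≥ 12 and N2 ≥ 10: k = 4  ⇒  N1 = 4·3 = 12, N2 = 4·4 = 16 (N1 ≤ 40, N2 ≤ 30, N2 ≠ N1 ✓), N3 = 12 + 2·16 = 44
check: N3/(N1+N3) with N1 = 12, N3 = 44 gives 11/14; |achieved − target| = 0 ≤ 11/1400 ✓

N1=12 N2=16 achieved=11/14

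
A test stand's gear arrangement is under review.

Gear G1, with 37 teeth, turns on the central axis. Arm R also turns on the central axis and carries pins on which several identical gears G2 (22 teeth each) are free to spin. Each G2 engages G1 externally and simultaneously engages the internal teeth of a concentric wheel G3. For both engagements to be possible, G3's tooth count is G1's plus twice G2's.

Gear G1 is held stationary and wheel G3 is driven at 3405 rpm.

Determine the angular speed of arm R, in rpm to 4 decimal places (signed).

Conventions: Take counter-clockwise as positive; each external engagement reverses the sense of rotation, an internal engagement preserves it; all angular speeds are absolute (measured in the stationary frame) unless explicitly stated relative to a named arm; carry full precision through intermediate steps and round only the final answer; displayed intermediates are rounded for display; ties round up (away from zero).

topology: planetary set — G1 37T / G2 22T / G3 81T, arm = carrier (Willis)
normalise by the input: solve with ω_ring = 1, then scale by 3405 rpm
ring teeth: 37 + 2·22 = 81
37(ω_sun−ω_arm) = −81(ω_ring−ω_arm),  ω_sun = 0, ω_ring = 1
37(0−ω_arm) = −81(1−ω_arm)  ⇒  118·ω_arm = 81  ⇒  ω_arm = 81/118
scale: ω_arm = 81/118 × 3405 rpm = +2337.3305 rpm

+2337.3305 rpm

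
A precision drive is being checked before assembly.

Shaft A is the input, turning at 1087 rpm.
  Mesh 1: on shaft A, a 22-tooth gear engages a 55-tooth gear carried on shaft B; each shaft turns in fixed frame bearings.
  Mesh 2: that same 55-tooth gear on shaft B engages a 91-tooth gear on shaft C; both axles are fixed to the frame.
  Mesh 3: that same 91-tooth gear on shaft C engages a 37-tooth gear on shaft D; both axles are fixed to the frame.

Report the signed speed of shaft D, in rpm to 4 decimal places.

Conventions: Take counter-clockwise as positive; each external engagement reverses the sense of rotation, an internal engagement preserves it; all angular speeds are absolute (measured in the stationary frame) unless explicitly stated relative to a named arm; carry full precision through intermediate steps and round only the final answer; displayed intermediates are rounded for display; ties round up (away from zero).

-646.3243 rpm

3-mesh fixed-axis compound train (all bearings frame-fixed)
mesh 1 [22T→55T]: ω = 1087.0000×22/55 = 434.8000 rpm, sense flips to −
mesh 2 [55T→91T]: ω = 434.8000×55/91 = 262.7912 rpm, sense flips to +
mesh 3 [91T→37T]: ω = 262.7912×91/37 = 646.3243 rpm, sense flips to −
signed output speed = -646.3243 rpm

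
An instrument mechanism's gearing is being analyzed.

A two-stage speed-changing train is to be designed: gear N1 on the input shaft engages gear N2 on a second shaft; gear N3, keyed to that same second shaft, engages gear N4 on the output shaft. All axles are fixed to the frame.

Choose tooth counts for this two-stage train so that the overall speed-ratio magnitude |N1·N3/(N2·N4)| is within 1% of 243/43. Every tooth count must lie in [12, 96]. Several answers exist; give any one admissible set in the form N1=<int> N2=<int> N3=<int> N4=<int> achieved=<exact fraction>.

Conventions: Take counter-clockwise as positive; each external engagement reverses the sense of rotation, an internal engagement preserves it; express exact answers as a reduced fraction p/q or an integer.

N1=36 N2=12 N3=81 N4=43 achieved=243/43

design class (target 243/43): fixed-axis compound train
target = 243/43 in lowest terms: an exact hit needs N1·N3 = k·243 and N2·N4 = k·43 for one integer k, every count in [12, 96]; additionally prefer no 1:1 stage (N1 ≠ N2, N3 ≠ N4)
k = 1…11: no 1:1-free in-range split of k·243 and k·43 into factor pairs; take k = 12
k = 12: N1·N3 = 2916 = 36·81, N2·N4 = 516 = 12·43
achieved = 36·81/(12·43) = 243/43; |achieved − target| = 0 ≤ 243/4300 ✓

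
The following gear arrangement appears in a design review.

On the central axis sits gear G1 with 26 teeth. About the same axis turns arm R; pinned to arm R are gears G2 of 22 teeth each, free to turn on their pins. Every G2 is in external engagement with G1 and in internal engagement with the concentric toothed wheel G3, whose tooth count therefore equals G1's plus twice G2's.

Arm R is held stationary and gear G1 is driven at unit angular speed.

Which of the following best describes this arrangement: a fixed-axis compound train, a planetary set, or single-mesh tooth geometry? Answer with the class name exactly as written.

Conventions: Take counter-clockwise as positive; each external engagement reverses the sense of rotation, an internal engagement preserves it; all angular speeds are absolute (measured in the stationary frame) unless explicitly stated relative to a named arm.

class = planetary set [G3 = 26+2·22 = 70; Willis about the carrier]
classification: planetary set

planetary set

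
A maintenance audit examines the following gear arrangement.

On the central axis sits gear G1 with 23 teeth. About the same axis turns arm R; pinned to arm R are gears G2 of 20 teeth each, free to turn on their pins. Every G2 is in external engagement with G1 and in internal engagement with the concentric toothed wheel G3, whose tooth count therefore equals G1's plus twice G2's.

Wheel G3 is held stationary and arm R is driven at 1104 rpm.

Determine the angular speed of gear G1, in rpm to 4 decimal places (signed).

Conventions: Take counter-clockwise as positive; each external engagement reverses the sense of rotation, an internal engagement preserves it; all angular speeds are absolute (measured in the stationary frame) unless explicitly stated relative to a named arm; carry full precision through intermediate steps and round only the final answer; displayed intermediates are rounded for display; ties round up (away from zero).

recognized (axles ride arm R): planetary set, 23/20/63 teeth
normalise by the input: solve with ω_arm = 1, then scale by 1104 rpm
ring teeth: 23 + 2·20 = 63
23(ω_sun−ω_arm) = −63(ω_ring−ω_arm),  ω_ring = 0, ω_arm = 1
ω_sun = 1 − (63/23)(0−1) = 86/23
scale: ω_sun = 86/23 × 1104 rpm = +4128.0000 rpm

+4128.0000 rpm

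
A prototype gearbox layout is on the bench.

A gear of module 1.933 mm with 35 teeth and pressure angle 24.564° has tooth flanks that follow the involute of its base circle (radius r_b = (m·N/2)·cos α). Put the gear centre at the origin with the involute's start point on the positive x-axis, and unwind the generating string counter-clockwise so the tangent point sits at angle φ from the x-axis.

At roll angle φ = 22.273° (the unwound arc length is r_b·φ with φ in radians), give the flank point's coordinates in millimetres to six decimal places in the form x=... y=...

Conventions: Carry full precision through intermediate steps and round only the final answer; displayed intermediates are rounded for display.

x=33.003567 y=0.593391

single-mesh involute tooth geometry (35T wheel at module 1.933)
pitch radius r_p = m·N/2 = 1.933·35/2 = 33.827500
base radius r_b = r_p·cos α = 33.827500·cos 24.564° = 30.766026
roll angle φ = 22.273° = 0.38873718 rad
x = r_b·(cos φ + φ·sin φ) = 33.003567
y = r_b·(sin φ − φ·cos φ) = 0.593391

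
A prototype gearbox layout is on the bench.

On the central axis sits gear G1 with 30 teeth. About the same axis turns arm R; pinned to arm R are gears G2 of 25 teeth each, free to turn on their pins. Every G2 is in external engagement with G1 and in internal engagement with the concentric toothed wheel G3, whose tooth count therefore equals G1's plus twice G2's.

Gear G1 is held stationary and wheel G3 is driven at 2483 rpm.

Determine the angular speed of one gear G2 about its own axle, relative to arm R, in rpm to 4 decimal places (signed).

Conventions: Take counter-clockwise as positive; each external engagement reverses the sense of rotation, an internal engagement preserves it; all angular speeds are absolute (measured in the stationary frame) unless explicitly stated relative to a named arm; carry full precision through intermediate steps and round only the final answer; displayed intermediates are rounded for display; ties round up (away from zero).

+2166.9818 rpm

planetary set (30T centre, 25T on arm, 80T internal) — Willis relation
normalise by the input: solve with ω_ring = 1, then scale by 2483 rpm
ring teeth: 30 + 2·25 = 80
30(ω_sun−ω_arm) = −80(ω_ring−ω_arm),  ω_sun = 0, ω_ring = 1
30(0−ω_arm) = −80(1−ω_arm)  ⇒  110·ω_arm = 80  ⇒  ω_arm = 8/11
sun–planet mesh: 30·(0−8/11) = −25·(ω_p−ω_arm)  ⇒  ω_p−ω_arm = 48/55
scale: ω_p−ω_arm = 48/55 × 2483 rpm = +2166.9818 rpm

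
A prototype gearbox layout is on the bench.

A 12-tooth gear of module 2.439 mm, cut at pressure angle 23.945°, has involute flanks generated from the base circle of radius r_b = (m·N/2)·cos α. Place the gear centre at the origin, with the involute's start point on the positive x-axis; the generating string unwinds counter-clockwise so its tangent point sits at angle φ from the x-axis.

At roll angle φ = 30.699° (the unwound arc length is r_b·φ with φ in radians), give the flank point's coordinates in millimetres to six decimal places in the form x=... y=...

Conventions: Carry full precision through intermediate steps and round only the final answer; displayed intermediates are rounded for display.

recognized (one wheel, involute flank): single-mesh tooth geometry, m = 2.439, N = 12
pitch radius r_p = m·N/2 = 2.439·12/2 = 14.634000
base radius r_b = r_p·cos α = 14.634000·cos 23.945° = 13.374532
roll angle φ = 30.699° = 0.53579863 rad
x = r_b·(cos φ + φ·sin φ) = 15.158712
y = r_b·(sin φ − φ·cos φ) = 0.666259

x=15.158712 y=0.666259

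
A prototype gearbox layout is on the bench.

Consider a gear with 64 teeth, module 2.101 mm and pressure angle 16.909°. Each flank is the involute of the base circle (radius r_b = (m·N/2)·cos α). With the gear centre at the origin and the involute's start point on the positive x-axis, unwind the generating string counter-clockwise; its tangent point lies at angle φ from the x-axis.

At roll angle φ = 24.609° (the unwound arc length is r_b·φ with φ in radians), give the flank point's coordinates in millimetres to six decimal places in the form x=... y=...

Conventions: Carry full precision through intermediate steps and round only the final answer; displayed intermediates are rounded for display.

single-mesh involute tooth geometry (64T wheel at module 2.101)
pitch radius r_p = m·N/2 = 2.101·64/2 = 67.232000
base radius r_b = r_p·cos α = 67.232000·cos 16.909° = 64.325420
roll angle φ = 24.609° = 0.42950808 rad
x = r_b·(cos φ + φ·sin φ) = 69.987859
y = r_b·(sin φ − φ·cos φ) = 1.667794

x=69.987859 y=1.667794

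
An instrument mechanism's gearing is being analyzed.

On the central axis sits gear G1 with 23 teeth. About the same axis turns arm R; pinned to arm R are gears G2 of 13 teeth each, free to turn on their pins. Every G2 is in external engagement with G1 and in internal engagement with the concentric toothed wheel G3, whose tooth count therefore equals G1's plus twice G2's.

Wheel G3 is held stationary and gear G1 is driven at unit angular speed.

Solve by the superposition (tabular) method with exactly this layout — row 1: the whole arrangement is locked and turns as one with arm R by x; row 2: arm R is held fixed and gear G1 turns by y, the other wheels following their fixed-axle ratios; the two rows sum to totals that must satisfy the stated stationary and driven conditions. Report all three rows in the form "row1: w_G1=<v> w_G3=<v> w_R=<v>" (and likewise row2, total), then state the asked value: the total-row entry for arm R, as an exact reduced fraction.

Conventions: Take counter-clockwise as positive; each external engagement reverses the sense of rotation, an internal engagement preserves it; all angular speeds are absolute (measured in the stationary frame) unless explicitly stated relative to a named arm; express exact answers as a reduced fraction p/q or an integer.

row1: w_G1=23/72 w_G3=23/72 w_R=23/72
row2: w_G1=49/72 w_G3=-23/72 w_R=0
total: w_G1=1 w_G3=0 w_R=23/72
asked value: 23/72

recognized (axles ride arm R): planetary set, 23/13/49 teeth
row 1 (train locked, turned with arm): all members turn x
superposition row 2 [arm held]: sun y, ring −(23/49)·y, arm 0
boundary: total ω_ring = x − (23/49)·y = 0 and total ω_sun = x + y = 1  ⇒  y = 49/72, x = 23/72
row 2 ring = −(23/49)·49/72 = -23/72
totals (row 1 + row 2): sun 23/72 + 49/72 = 1, ring 23/72 + (-23/72) = 0, arm 23/72 + 0 = 23/72
asked cell (total, arm) = 23/72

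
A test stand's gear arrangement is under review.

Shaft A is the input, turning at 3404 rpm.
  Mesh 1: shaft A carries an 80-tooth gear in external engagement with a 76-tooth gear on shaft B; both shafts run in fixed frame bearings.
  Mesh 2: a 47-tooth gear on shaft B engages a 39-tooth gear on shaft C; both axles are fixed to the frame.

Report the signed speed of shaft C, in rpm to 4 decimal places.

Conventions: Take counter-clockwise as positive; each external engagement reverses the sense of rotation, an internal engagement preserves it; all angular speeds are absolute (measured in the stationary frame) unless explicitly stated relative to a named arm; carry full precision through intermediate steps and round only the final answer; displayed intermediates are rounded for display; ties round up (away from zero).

+4318.1646 rpm

recognized (3 fixed axles, 2 meshes): fixed-axis compound train
mesh 1 [80T→76T]: ω = 3404.0000×80/76 = 3583.1579 rpm, sense flips to −
mesh 2 [47T→39T]: ω = 3583.1579×47/39 = 4318.1646 rpm, sense flips to +
signed output speed = +4318.1646 rpm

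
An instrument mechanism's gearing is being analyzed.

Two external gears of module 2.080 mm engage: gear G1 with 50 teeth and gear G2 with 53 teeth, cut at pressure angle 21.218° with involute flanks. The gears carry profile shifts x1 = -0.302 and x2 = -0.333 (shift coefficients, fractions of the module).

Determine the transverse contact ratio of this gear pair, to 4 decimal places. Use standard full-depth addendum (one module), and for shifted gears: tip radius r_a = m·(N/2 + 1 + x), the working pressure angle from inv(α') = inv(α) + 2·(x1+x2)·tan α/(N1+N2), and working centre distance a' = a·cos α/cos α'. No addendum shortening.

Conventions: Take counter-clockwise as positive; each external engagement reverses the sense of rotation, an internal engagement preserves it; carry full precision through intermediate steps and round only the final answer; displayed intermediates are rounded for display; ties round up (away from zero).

1.8499

recognized (one external pair, fixed centres): single-mesh tooth geometry, m = 2.080, N1 = 50, N2 = 53
base radii: r_b1 = 48.474928, r_b2 = 51.383423
tip radii: r_a1 = 53.451840, r_a2 = 56.507360
inv(α') = inv(21.218°) + 2·(-0.302-0.333)·tan α/(50+53) = 0.01312496  ⇒  α' = 19.19590°
a' = a·cos α / cos α' = 107.1200·cos 21.218°/cos 19.19590° = 105.737360
action lengths: √(r_a1²−r_b1²) = 22.522890, √(r_a2²−r_b2²) = 23.512242
base pitch p_b = π·m·cos α = 6.091539
CR = (22.522890 + 23.512242 − 105.737360·sin 19.19590°)/6.091539 = 1.849907
contact ratio ≈ 1.8499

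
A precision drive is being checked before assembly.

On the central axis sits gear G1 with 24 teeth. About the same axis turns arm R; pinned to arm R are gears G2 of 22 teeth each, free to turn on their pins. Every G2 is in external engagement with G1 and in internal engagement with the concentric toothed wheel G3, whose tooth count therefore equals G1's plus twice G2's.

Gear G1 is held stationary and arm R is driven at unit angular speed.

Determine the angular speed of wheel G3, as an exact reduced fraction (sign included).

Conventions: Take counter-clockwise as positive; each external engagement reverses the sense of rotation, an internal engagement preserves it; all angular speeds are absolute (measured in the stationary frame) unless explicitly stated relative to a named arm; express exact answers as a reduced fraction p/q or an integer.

23/17

recognized (axles ride arm R): planetary set, 24/22/68 teeth
ring teeth: 24 + 2·22 = 68
24(ω_sun−ω_arm) = −68(ω_ring−ω_arm),  ω_sun = 0, ω_arm = 1
ω_ring = 1 − (24/68)(0−1) = 23/17
exact speed ratio = 23/17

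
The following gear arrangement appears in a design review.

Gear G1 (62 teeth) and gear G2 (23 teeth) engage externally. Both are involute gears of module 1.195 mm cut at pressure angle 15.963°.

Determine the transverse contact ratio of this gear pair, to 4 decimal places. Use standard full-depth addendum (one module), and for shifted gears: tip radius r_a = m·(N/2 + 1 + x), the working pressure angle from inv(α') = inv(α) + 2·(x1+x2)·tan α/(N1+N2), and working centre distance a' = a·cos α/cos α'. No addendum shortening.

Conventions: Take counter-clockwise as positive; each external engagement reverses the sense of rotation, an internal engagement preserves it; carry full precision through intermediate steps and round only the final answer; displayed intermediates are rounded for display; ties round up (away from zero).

topology: single-mesh involute geometry — m = 1.195, 62T/23T pair
base radii: r_b1 = 35.616526, r_b2 = 13.212582
tip radii: r_a1 = 38.240000, r_a2 = 14.937500
no profile shift: α' = α, a' = a
action lengths: √(r_a1²−r_b1²) = 13.919794, √(r_a2²−r_b2²) = 6.968255
base pitch p_b = π·m·cos α = 3.609439
CR = (13.919794 + 6.968255 − 50.787500·sin 15.96300°)/3.609439 = 1.917374
contact ratio ≈ 1.9174

1.9174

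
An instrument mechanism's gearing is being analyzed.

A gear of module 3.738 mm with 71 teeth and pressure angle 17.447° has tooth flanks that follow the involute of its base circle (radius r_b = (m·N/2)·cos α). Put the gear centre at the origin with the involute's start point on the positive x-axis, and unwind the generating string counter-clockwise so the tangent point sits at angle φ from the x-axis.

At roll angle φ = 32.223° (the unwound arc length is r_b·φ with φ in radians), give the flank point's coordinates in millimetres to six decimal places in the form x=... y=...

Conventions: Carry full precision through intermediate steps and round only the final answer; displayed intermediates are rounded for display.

x=145.058969 y=7.271490

recognized (one wheel, involute flank): single-mesh tooth geometry, m = 3.738, N = 71
pitch radius r_p = m·N/2 = 3.738·71/2 = 132.699000
base radius r_b = r_p·cos α = 132.699000·cos 17.447° = 126.594143
roll angle φ = 32.223° = 0.56239744 rad
x = r_b·(cos φ + φ·sin φ) = 145.058969
y = r_b·(sin φ − φ·cos φ) = 7.271490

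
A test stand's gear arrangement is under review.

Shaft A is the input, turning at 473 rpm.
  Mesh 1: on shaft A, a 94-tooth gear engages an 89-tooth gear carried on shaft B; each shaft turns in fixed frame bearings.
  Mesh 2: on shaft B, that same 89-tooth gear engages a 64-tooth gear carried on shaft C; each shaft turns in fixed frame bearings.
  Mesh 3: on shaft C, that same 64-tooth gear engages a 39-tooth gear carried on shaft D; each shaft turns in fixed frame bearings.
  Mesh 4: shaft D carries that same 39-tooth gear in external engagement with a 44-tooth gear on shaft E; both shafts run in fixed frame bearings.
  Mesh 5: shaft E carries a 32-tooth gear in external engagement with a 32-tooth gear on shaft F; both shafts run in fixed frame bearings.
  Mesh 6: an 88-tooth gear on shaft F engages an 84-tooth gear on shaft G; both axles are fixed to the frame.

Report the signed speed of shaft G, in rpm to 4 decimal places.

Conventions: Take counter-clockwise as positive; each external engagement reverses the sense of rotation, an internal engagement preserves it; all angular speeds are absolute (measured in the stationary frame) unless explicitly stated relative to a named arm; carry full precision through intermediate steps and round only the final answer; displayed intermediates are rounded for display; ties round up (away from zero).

+1058.6190 rpm

topology: fixed-axis compound train — 6 meshes, A→G
mesh 1 [94T→89T]: ω = 473.0000×94/89 = 499.5730 rpm, sense flips to −
mesh 2 [89T→64T]: ω = 499.5730×89/64 = 694.7188 rpm, sense flips to +
mesh 3 [64T→39T]: ω = 694.7188×64/39 = 1140.0513 rpm, sense flips to −
mesh 4 [39T→44T]: ω = 1140.0513×39/44 = 1010.5000 rpm, sense flips to +
mesh 5 [32T→32T]: ω = 1010.5000×32/32 = 1010.5000 rpm, sense flips to −
mesh 6 [88T→84T]: ω = 1010.5000×88/84 = 1058.6190 rpm, sense flips to +
signed output speed = +1058.6190 rpm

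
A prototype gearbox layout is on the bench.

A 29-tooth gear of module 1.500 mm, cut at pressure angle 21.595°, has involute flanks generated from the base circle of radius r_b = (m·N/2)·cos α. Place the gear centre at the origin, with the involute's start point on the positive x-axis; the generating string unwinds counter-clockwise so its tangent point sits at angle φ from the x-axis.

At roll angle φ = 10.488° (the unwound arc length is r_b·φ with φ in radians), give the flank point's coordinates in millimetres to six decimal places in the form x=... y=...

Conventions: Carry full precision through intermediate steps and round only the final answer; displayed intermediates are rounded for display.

x=20.559320 y=0.041208

single-mesh involute tooth geometry (29T wheel at module 1.500)
pitch radius r_p = m·N/2 = 1.500·29/2 = 21.750000
base radius r_b = r_p·cos α = 21.750000·cos 21.595° = 20.223337
roll angle φ = 10.488° = 0.18305013 rad
x = r_b·(cos φ + φ·sin φ) = 20.559320
y = r_b·(sin φ − φ·cos φ) = 0.041208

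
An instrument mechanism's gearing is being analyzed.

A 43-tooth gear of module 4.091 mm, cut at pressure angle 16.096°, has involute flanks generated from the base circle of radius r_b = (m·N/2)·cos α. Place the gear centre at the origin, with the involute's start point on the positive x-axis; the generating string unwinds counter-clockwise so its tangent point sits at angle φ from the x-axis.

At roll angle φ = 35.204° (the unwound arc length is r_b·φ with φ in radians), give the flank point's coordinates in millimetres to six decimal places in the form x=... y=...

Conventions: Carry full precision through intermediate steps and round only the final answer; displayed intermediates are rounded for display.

x=98.986005 y=6.290748

single-mesh involute tooth geometry (43T wheel at module 4.091)
pitch radius r_p = m·N/2 = 4.091·43/2 = 87.956500
base radius r_b = r_p·cos α = 87.956500·cos 16.096° = 84.508474
roll angle φ = 35.204° = 0.61442571 rad
x = r_b·(cos φ + φ·sin φ) = 98.986005
y = r_b·(sin φ − φ·cos φ) = 6.290748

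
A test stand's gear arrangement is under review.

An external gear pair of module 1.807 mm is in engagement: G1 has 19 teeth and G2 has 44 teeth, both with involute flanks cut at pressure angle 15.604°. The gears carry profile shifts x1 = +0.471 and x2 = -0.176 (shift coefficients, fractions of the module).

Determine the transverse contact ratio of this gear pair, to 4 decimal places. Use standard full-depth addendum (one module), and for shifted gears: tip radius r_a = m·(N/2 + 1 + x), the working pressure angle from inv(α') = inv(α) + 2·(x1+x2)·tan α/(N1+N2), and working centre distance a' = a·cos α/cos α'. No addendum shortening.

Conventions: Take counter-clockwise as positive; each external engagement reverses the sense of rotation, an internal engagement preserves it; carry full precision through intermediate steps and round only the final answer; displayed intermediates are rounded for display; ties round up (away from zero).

single-mesh involute tooth geometry (19T engaging 44T at module 1.807)
base radii: r_b1 = 16.533808, r_b2 = 38.288818
tip radii: r_a1 = 19.824597, r_a2 = 41.242968
inv(α') = inv(15.604°) + 2·(+0.471-0.176)·tan α/(19+44) = 0.00955458  ⇒  α' = 17.31842°
a' = a·cos α / cos α' = 56.9205·cos 15.604°/cos 17.31842° = 57.426027
action lengths: √(r_a1²−r_b1²) = 10.938366, √(r_a2²−r_b2²) = 15.328040
base pitch p_b = π·m·cos α = 5.467630
CR = (10.938366 + 15.328040 − 57.426027·sin 17.31842°)/5.467630 = 1.677458
contact ratio ≈ 1.6775

1.6775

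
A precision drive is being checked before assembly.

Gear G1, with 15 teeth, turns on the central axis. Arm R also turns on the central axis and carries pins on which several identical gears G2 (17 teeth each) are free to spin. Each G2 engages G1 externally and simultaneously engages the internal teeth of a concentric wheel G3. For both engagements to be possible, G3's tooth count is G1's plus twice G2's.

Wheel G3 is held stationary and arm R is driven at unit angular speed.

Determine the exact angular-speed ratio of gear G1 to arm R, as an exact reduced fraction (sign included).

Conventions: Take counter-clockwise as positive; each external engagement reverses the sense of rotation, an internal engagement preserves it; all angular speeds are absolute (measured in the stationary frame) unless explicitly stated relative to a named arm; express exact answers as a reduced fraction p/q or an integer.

64/15

class = planetary set [G3 = 15+2·17 = 49; Willis about the carrier]
ring teeth: 15 + 2·17 = 49
15(ω_sun−ω_arm) = −49(ω_ring−ω_arm),  ω_ring = 0, ω_arm = 1
ω_sun = 1 − (49/15)(0−1) = 64/15
ω_out/ω_in = 64/15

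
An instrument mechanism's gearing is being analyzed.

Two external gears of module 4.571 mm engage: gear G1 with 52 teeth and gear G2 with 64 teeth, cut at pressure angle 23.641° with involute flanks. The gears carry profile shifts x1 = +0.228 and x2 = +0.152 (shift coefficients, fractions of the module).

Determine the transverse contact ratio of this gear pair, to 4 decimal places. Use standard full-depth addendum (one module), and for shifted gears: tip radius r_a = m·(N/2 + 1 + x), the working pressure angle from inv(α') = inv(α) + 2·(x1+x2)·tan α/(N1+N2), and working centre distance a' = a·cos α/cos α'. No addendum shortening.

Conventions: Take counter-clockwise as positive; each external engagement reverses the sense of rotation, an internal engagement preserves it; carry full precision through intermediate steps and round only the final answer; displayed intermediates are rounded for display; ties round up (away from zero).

1.5639

class = single-mesh tooth geometry [involute pair 52T × 64T, m = 4.571]
base radii: r_b1 = 108.871970, r_b2 = 133.996270
tip radii: r_a1 = 124.459188, r_a2 = 151.537792
inv(α') = inv(23.641°) + 2·(+0.228+0.152)·tan α/(52+64) = 0.02799637  ⇒  α' = 24.46568°
a' = a·cos α / cos α' = 265.1180·cos 23.641°/cos 24.46568° = 266.826737
action lengths: √(r_a1²−r_b1²) = 60.307410, √(r_a2²−r_b2²) = 70.772183
base pitch p_b = π·m·cos α = 13.155053
CR = (60.307410 + 70.772183 − 266.826737·sin 24.46568°)/13.155053 = 1.563948
contact ratio ≈ 1.5639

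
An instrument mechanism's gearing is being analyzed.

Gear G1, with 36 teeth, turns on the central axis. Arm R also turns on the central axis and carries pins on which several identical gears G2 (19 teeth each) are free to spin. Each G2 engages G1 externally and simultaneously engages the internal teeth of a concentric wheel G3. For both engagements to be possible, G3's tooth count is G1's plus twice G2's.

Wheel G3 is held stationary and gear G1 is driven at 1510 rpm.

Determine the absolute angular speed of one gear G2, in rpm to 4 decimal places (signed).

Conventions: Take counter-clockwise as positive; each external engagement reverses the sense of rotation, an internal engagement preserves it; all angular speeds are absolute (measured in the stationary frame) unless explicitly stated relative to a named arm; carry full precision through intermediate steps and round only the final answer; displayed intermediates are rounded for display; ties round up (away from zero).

planetary set (36T centre, 19T on arm, 74T internal) — Willis relation
normalise by the input: solve with ω_sun = 1, then scale by 1510 rpm
ring teeth: 36 + 2·19 = 74
36(ω_sun−ω_arm) = −74(ω_ring−ω_arm),  ω_ring = 0, ω_sun = 1
36(1−ω_arm) = −74(0−ω_arm)  ⇒  110·ω_arm = 36  ⇒  ω_arm = 18/55
sun–planet mesh: 36·(1−18/55) = −19·(ω_p−ω_arm)  ⇒  ω_p−ω_arm = -1332/1045
ω_p = 18/55 − 1332/1045 = -18/19
scale: ω_p = -18/19 × 1510 rpm = -1430.5263 rpm

-1430.5263 rpm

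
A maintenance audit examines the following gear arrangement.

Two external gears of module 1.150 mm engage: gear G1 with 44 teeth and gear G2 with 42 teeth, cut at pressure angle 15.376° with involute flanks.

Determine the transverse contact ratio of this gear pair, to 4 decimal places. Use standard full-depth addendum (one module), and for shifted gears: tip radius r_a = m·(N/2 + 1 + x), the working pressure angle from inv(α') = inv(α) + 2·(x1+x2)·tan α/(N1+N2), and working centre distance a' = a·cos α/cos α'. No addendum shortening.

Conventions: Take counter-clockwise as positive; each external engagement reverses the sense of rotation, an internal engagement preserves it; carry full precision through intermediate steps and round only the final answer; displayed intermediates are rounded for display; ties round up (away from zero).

2.0107

topology: single-mesh involute geometry — m = 1.150, 44T/42T pair
base radii: r_b1 = 24.394426, r_b2 = 23.285588
tip radii: r_a1 = 26.450000, r_a2 = 25.300000
no profile shift: α' = α, a' = a
action lengths: √(r_a1²−r_b1²) = 10.223233, √(r_a2²−r_b2²) = 9.892996
base pitch p_b = π·m·cos α = 3.483516
CR = (10.223233 + 9.892996 − 49.450000·sin 15.37600°)/3.483516 = 2.010742
contact ratio ≈ 2.0107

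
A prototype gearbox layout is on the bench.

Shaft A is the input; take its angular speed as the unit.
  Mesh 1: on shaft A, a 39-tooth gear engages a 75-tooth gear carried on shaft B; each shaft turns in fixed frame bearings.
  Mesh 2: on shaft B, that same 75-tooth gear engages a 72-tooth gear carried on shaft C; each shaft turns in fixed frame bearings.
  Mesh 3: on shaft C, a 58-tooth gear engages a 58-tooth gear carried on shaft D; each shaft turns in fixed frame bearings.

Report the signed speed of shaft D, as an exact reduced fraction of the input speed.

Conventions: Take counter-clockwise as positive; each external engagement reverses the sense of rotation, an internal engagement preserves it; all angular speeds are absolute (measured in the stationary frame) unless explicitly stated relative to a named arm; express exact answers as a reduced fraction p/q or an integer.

-13/24

3-mesh fixed-axis compound train (all bearings frame-fixed)
mesh 1 [39T→75T]: |ω|/ω_in = 1×39/75 = 13/25, sense flips to −
mesh 2 [75T→72T]: |ω|/ω_in = (13/25)×75/72 = 13/24, sense flips to +
mesh 3 [58T→58T]: |ω|/ω_in = (13/24)×58/58 = 13/24, sense flips to −
signed output speed (× input speed) = -13/24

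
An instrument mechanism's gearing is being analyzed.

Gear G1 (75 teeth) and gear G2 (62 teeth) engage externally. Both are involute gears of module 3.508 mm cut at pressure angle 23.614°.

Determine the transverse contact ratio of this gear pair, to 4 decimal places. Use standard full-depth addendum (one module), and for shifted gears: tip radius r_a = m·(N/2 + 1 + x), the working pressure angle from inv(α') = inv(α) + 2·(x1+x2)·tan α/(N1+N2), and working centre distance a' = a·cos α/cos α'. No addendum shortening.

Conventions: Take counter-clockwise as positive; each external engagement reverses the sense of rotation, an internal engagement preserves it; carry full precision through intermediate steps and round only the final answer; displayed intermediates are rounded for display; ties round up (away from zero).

1.6211

single-mesh involute tooth geometry (75T engaging 62T at module 3.508)
base radii: r_b1 = 120.534645, r_b2 = 99.641973
tip radii: r_a1 = 135.058000, r_a2 = 112.256000
no profile shift: α' = α, a' = a
action lengths: √(r_a1²−r_b1²) = 60.926700, √(r_a2²−r_b2²) = 51.699969
base pitch p_b = π·m·cos α = 10.097887
CR = (60.926700 + 51.699969 − 240.298000·sin 23.61400°)/10.097887 = 1.621111
contact ratio ≈ 1.6211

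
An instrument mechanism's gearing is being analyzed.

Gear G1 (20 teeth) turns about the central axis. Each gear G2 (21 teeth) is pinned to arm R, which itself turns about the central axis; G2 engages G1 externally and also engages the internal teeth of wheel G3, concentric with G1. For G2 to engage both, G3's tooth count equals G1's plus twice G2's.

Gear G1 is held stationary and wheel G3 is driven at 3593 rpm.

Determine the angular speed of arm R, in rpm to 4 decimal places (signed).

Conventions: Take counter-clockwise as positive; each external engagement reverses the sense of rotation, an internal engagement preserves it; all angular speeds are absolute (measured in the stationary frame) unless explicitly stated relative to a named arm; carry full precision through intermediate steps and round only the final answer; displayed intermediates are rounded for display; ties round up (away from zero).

class = planetary set [G3 = 20+2·21 = 62; Willis about the carrier]
normalise by the input: solve with ω_ring = 1, then scale by 3593 rpm
ring teeth: 20 + 2·21 = 62
20(ω_sun−ω_arm) = −62(ω_ring−ω_arm),  ω_sun = 0, ω_ring = 1
20(0−ω_arm) = −62(1−ω_arm)  ⇒  82·ω_arm = 62  ⇒  ω_arm = 31/41
scale: ω_arm = 31/41 × 3593 rpm = +2716.6585 rpm

+2716.6585 rpm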